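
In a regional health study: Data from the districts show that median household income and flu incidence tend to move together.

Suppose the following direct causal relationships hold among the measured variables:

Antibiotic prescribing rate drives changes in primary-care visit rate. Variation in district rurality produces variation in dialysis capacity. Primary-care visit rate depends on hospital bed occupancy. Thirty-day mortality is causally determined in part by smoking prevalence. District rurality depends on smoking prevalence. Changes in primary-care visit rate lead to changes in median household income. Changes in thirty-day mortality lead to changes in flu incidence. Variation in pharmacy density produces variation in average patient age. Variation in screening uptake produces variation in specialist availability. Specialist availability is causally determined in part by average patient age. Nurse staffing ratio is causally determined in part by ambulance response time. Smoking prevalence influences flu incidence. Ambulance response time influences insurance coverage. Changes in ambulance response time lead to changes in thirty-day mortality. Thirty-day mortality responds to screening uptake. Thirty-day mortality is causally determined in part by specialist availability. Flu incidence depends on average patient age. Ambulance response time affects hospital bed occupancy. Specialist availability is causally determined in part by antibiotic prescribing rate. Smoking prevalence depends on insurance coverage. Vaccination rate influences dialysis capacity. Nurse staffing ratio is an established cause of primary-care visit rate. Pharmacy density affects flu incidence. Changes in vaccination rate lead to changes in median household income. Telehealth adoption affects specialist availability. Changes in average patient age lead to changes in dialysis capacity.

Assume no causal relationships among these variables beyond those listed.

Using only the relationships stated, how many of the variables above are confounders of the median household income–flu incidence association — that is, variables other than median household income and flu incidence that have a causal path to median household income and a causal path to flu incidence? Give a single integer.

2

The common causes are: ambulance response time (to median household income via ambulance response time → hospital bed occupancy → primary-care visit rate → median household income; to flu incidence via ambulance response time → thirty-day mortality → flu incidence); antibiotic prescribing rate (to median household income via antibiotic prescribing rate → primary-care visit rate → median household income; to flu incidence via antibiotic prescribing rate → specialist availability → thirty-day mortality → flu incidence).
Every other variable lacks a causal path to at least one of median household income and flu incidence.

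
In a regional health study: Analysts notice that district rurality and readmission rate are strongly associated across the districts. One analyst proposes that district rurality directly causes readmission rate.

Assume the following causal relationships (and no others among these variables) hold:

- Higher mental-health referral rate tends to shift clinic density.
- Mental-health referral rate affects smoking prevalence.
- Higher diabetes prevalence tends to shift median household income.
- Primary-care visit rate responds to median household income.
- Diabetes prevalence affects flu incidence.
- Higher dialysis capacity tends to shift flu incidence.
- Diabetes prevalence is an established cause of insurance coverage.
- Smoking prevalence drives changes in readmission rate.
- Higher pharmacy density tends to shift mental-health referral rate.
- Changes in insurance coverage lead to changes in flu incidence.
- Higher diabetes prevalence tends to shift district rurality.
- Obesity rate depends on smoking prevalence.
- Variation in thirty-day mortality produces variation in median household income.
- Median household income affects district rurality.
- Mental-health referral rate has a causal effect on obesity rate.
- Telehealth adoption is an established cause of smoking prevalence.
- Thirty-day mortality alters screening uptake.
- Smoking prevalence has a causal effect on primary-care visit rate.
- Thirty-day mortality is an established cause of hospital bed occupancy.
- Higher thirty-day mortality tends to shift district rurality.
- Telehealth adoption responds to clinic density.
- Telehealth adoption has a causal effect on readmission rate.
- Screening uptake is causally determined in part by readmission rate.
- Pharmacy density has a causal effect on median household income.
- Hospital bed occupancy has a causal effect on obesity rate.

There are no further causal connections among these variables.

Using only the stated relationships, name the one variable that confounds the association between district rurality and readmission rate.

Pharmacy density has a causal path to district rurality (pharmacy density → median household income → district rurality) and a separate causal path to readmission rate (pharmacy density → mental-health referral rate → smoking prevalence → readmission rate), so it is a common cause of both.
No stated relationship gives district rurality a causal route to readmission rate, so the correlation is explained by the shared upstream cause rather than a direct effect.

pharmacy density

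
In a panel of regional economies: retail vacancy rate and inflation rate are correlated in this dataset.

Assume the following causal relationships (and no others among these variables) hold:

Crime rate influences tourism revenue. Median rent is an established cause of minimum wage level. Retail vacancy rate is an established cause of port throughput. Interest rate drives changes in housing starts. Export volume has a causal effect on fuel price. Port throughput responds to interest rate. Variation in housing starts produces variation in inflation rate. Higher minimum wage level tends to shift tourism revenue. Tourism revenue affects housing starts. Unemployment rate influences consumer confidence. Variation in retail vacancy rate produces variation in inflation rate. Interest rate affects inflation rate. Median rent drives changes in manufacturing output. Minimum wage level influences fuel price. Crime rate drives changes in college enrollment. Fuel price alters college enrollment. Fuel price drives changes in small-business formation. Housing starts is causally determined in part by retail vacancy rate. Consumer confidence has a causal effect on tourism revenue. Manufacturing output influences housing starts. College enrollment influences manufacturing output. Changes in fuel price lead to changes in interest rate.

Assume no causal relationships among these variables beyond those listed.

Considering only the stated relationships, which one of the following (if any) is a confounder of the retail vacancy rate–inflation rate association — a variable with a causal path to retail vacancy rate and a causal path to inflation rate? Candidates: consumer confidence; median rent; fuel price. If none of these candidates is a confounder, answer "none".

none

None of the listed candidates has causal paths to both retail vacancy rate and inflation rate in the stated relationships, so none is a common cause.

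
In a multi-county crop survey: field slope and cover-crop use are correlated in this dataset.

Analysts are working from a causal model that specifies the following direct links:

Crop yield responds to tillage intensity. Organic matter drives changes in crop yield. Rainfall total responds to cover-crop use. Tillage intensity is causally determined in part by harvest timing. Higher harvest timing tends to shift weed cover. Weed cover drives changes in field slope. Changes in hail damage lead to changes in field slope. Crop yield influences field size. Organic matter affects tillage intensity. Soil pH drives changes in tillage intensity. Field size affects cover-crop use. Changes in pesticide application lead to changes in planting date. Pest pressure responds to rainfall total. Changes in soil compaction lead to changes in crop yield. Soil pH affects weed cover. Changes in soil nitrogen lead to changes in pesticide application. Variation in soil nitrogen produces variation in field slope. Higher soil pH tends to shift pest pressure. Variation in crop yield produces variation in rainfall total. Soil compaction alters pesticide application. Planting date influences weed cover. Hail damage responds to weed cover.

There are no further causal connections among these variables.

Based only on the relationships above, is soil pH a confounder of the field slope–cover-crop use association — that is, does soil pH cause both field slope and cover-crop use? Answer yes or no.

Soil pH has a causal path to field slope (soil pH → weed cover → field slope) and to cover-crop use (soil pH → tillage intensity → crop yield → field size → cover-crop use), so it is a common cause of both — a confounder.

yes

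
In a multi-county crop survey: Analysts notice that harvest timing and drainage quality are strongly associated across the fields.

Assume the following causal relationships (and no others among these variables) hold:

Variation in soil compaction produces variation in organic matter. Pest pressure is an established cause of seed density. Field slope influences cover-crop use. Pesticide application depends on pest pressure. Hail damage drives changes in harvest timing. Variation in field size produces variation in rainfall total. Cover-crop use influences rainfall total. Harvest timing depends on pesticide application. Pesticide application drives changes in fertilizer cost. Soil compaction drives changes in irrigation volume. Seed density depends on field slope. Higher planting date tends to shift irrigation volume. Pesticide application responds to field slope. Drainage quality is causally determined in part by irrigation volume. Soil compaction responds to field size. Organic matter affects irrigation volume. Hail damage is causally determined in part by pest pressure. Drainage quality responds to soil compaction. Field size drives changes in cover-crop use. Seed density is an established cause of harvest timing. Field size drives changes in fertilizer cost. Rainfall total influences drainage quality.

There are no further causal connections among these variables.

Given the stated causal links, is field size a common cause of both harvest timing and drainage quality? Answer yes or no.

no

Field size has no stated causal path to harvest timing. A confounder must cause both variables, so field size does not qualify.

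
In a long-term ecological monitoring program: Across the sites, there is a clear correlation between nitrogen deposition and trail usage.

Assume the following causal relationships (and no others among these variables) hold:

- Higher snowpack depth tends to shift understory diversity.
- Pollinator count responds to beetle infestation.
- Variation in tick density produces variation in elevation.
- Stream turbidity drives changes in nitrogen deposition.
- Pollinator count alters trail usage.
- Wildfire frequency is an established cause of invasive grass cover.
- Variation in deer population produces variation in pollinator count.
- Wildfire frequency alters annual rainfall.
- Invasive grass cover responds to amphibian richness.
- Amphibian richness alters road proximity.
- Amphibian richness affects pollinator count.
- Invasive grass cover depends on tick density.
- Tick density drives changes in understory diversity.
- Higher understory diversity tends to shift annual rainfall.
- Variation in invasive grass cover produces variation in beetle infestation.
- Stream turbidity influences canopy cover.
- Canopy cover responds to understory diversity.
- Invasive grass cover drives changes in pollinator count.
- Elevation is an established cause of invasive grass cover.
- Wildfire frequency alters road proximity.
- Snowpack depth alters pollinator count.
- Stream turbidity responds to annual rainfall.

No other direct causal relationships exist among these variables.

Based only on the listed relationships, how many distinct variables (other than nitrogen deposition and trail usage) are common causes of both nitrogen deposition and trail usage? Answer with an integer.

3

The common causes are: snowpack depth (to nitrogen deposition via snowpack depth → understory diversity → annual rainfall → stream turbidity → nitrogen deposition; to trail usage via snowpack depth → pollinator count → trail usage); tick density (to nitrogen deposition via tick density → understory diversity → annual rainfall → stream turbidity → nitrogen deposition; to trail usage via tick density → invasive grass cover → pollinator count → trail usage); wildfire frequency (to nitrogen deposition via wildfire frequency → annual rainfall → stream turbidity → nitrogen deposition; to trail usage via wildfire frequency → invasive grass cover → pollinator count → trail usage).
Every other variable lacks a causal path to at least one of nitrogen deposition and trail usage.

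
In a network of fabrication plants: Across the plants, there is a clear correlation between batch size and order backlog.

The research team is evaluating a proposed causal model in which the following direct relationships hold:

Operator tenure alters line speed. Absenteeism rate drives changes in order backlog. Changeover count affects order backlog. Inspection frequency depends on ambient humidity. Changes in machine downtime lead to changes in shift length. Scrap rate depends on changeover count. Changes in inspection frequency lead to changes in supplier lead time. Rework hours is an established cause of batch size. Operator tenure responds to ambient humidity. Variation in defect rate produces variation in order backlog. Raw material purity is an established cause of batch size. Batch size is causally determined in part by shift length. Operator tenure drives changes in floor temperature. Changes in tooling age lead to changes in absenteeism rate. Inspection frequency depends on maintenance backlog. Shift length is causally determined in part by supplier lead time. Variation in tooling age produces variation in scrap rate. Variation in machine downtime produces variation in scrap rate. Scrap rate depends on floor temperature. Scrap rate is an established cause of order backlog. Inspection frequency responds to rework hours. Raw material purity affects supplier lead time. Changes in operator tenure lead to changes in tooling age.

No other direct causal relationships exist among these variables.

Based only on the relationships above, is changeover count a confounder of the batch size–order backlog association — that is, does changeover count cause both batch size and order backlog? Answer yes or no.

Changeover count has no stated causal path to batch size. A confounder must cause both variables, so changeover count does not qualify.

no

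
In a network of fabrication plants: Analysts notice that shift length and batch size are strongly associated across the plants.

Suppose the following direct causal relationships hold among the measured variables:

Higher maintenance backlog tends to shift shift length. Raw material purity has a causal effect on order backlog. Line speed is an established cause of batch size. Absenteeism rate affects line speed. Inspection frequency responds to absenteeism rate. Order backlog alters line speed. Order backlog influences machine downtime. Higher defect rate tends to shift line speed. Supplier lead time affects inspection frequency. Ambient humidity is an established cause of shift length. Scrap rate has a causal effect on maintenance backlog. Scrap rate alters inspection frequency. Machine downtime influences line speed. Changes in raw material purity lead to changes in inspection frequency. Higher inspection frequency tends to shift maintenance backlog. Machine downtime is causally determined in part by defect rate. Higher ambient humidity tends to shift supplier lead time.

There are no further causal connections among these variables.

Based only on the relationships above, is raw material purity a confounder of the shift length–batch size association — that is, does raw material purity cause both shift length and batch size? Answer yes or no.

Raw material purity has a causal path to shift length (raw material purity → inspection frequency → maintenance backlog → shift length) and to batch size (raw material purity → order backlog → line speed → batch size), so it is a common cause of both — a confounder.

yes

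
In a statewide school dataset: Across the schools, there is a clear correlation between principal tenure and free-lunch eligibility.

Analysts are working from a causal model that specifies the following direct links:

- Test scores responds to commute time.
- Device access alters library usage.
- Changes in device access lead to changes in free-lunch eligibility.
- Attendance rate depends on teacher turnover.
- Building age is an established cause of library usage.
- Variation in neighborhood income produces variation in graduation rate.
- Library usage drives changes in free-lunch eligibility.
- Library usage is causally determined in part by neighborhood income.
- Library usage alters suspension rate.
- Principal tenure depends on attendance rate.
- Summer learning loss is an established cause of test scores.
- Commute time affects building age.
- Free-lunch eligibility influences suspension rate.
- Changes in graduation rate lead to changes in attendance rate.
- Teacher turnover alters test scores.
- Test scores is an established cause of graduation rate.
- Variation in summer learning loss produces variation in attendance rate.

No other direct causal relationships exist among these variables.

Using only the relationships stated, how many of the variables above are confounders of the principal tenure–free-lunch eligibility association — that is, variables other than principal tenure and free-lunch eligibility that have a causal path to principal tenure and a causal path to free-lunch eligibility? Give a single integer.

The common causes are: commute time (to principal tenure via commute time → test scores → graduation rate → attendance rate → principal tenure; to free-lunch eligibility via commute time → building age → library usage → free-lunch eligibility); neighborhood income (to principal tenure via neighborhood income → graduation rate → attendance rate → principal tenure; to free-lunch eligibility via neighborhood income → library usage → free-lunch eligibility).
Every other variable lacks a causal path to at least one of principal tenure and free-lunch eligibility.

2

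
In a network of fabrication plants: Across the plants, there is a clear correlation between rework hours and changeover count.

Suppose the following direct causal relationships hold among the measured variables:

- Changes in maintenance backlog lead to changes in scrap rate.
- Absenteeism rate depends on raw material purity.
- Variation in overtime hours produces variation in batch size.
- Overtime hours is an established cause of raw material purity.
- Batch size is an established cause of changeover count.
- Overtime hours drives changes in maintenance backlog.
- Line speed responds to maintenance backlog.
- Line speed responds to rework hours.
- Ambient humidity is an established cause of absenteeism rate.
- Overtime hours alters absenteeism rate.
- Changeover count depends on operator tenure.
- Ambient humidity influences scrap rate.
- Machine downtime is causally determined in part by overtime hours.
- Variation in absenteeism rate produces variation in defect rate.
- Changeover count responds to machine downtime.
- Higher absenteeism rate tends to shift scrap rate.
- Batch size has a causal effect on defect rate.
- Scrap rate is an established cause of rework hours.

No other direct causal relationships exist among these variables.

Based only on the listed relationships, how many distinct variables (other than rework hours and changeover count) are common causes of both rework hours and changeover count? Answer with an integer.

The common causes are: overtime hours (to rework hours via overtime hours → absenteeism rate → scrap rate → rework hours; to changeover count via overtime hours → batch size → changeover count).
Every other variable lacks a causal path to at least one of rework hours and changeover count.

1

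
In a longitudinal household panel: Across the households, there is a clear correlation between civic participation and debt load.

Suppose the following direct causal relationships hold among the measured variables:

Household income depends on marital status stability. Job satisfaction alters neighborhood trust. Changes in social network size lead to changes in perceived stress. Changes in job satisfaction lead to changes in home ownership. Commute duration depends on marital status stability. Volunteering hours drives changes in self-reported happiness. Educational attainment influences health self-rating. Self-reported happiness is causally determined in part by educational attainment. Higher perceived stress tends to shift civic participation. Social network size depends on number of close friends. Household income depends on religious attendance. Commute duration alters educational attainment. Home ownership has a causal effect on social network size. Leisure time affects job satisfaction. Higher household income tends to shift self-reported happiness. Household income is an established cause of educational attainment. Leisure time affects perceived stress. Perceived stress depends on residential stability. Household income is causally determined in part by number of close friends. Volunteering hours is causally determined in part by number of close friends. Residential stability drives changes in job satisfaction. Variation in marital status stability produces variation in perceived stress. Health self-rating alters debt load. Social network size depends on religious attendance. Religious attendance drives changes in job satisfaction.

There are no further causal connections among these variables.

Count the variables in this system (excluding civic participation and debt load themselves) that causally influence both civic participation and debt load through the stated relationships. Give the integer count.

3

The common causes are: marital status stability (to civic participation via marital status stability → perceived stress → civic participation; to debt load via marital status stability → commute duration → educational attainment → health self-rating → debt load); number of close friends (to civic participation via number of close friends → social network size → perceived stress → civic participation; to debt load via number of close friends → household income → educational attainment → health self-rating → debt load); religious attendance (to civic participation via religious attendance → social network size → perceived stress → civic participation; to debt load via religious attendance → household income → educational attainment → health self-rating → debt load).
Every other variable lacks a causal path to at least one of civic participation and debt load.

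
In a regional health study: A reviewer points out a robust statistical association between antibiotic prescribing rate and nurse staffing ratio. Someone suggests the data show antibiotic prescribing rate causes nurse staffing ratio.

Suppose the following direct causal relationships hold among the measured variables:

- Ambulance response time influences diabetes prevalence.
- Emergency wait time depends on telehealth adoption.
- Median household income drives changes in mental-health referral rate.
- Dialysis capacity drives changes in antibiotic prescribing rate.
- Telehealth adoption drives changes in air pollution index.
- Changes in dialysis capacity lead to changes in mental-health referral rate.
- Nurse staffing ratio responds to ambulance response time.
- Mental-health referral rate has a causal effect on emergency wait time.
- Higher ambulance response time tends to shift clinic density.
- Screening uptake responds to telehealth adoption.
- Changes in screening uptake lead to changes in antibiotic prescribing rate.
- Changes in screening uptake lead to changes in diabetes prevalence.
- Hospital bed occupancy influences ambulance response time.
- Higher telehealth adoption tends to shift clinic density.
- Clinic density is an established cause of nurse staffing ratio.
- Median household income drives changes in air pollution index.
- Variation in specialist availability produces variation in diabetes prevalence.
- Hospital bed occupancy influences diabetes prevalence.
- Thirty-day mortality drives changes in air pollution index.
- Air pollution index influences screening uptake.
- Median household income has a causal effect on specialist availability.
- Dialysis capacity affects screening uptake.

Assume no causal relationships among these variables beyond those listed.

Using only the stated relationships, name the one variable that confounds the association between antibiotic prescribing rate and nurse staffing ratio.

telehealth adoption

Telehealth adoption has a causal path to antibiotic prescribing rate (telehealth adoption → screening uptake → antibiotic prescribing rate) and a separate causal path to nurse staffing ratio (telehealth adoption → clinic density → nurse staffing ratio), so it is a common cause of both.
No stated relationship gives antibiotic prescribing rate a causal route to nurse staffing ratio, so the correlation is explained by the shared upstream cause rather than a direct effect.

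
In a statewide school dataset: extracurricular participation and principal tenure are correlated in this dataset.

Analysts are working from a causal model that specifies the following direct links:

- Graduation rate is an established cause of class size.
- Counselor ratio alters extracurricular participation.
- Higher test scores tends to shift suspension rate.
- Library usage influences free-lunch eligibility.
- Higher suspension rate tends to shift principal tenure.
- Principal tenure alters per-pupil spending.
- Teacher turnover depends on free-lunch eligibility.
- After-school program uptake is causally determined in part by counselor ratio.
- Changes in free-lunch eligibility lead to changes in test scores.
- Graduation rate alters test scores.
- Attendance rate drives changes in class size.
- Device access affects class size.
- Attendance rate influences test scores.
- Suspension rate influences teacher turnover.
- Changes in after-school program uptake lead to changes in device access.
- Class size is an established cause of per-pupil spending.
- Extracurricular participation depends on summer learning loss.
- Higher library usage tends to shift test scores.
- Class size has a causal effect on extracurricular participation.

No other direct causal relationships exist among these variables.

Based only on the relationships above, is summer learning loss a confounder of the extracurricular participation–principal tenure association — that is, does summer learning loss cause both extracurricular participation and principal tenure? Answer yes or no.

Summer learning loss has no stated causal path to principal tenure. A confounder must cause both variables, so summer learning loss does not qualify.

no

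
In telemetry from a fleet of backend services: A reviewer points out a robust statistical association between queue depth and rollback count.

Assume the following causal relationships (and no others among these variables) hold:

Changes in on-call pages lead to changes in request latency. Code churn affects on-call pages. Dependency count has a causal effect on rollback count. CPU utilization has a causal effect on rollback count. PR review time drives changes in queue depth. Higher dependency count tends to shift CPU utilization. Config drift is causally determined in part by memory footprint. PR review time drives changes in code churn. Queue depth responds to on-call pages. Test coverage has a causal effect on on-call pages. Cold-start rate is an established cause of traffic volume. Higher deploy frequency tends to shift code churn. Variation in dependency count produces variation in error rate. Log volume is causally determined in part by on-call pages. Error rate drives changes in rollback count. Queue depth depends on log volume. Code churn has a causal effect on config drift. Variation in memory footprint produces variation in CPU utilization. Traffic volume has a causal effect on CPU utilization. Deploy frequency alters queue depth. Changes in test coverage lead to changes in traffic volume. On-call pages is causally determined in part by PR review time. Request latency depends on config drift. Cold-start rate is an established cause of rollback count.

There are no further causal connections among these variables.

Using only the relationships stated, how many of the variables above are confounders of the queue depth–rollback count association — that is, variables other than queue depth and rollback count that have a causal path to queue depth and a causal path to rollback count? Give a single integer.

The common causes are: test coverage (to queue depth via test coverage → on-call pages → queue depth; to rollback count via test coverage → traffic volume → CPU utilization → rollback count).
Every other variable lacks a causal path to at least one of queue depth and rollback count.

1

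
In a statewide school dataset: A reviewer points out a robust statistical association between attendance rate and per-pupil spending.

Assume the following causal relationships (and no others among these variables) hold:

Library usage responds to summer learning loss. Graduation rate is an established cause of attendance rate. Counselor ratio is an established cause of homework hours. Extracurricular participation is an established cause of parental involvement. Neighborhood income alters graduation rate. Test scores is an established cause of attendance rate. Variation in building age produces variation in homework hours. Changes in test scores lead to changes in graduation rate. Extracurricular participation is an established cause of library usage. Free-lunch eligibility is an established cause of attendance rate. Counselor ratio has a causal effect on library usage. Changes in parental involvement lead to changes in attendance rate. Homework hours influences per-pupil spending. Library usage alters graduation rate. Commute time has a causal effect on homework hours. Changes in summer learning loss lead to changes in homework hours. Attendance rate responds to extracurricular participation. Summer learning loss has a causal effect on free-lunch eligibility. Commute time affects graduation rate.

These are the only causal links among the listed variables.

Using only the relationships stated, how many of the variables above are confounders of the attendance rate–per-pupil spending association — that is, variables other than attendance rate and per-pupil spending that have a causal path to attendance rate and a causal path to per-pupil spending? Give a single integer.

3

The common causes are: commute time (to attendance rate via commute time → graduation rate → attendance rate; to per-pupil spending via commute time → homework hours → per-pupil spending); counselor ratio (to attendance rate via counselor ratio → library usage → graduation rate → attendance rate; to per-pupil spending via counselor ratio → homework hours → per-pupil spending); summer learning loss (to attendance rate via summer learning loss → free-lunch eligibility → attendance rate; to per-pupil spending via summer learning loss → homework hours → per-pupil spending).
Every other variable lacks a causal path to at least one of attendance rate and per-pupil spending.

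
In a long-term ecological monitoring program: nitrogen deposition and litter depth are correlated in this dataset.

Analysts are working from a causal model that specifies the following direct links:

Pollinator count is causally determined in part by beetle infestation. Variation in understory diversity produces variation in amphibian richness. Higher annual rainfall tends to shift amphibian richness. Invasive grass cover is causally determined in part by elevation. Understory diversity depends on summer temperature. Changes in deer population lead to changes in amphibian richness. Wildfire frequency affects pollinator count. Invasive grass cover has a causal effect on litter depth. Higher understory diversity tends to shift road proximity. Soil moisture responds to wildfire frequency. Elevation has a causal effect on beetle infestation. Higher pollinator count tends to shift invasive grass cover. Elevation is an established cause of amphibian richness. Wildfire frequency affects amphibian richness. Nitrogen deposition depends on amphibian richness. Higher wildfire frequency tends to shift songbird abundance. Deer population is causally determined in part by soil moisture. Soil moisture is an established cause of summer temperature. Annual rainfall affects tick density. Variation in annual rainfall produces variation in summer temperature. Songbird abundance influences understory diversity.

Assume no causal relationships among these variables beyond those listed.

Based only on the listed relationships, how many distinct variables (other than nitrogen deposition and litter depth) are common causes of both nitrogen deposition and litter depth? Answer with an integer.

2

The common causes are: elevation (to nitrogen deposition via elevation → amphibian richness → nitrogen deposition; to litter depth via elevation → invasive grass cover → litter depth); wildfire frequency (to nitrogen deposition via wildfire frequency → amphibian richness → nitrogen deposition; to litter depth via wildfire frequency → pollinator count → invasive grass cover → litter depth).
Every other variable lacks a causal path to at least one of nitrogen deposition and litter depth.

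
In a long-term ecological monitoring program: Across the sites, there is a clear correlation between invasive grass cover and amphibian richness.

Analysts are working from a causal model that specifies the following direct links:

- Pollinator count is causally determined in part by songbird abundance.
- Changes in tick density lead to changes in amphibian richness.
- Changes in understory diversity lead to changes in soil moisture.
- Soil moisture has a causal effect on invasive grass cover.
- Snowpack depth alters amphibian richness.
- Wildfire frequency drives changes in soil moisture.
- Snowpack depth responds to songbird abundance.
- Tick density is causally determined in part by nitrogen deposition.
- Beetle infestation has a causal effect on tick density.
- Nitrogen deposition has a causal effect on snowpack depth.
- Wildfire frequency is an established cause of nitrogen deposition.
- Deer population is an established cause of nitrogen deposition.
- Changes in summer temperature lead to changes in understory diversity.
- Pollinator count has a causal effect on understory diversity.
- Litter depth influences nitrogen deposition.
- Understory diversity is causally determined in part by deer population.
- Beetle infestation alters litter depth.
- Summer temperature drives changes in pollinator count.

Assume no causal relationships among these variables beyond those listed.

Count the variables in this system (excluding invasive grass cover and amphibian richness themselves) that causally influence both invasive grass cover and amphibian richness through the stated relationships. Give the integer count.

The common causes are: deer population (to invasive grass cover via deer population → understory diversity → soil moisture → invasive grass cover; to amphibian richness via deer population → nitrogen deposition → tick density → amphibian richness); songbird abundance (to invasive grass cover via songbird abundance → pollinator count → understory diversity → soil moisture → invasive grass cover; to amphibian richness via songbird abundance → snowpack depth → amphibian richness); wildfire frequency (to invasive grass cover via wildfire frequency → soil moisture → invasive grass cover; to amphibian richness via wildfire frequency → nitrogen deposition → tick density → amphibian richness).
Every other variable lacks a causal path to at least one of invasive grass cover and amphibian richness.

3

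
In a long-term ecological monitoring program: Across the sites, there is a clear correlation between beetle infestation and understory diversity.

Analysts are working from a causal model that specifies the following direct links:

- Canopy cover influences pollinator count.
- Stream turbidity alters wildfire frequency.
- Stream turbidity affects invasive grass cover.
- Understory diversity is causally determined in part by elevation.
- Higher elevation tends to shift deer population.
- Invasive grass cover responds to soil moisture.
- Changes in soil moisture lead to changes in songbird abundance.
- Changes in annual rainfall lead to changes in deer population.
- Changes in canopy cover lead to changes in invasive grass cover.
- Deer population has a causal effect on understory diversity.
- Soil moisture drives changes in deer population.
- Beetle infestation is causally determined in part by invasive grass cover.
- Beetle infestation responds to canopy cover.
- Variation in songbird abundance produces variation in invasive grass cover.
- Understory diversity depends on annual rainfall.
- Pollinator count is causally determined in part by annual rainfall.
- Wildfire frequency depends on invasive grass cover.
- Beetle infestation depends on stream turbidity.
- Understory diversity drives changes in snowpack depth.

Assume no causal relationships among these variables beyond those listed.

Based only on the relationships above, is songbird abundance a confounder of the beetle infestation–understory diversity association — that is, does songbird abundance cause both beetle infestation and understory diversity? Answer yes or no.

no

Songbird abundance has no stated causal path to understory diversity. A confounder must cause both variables, so songbird abundance does not qualify.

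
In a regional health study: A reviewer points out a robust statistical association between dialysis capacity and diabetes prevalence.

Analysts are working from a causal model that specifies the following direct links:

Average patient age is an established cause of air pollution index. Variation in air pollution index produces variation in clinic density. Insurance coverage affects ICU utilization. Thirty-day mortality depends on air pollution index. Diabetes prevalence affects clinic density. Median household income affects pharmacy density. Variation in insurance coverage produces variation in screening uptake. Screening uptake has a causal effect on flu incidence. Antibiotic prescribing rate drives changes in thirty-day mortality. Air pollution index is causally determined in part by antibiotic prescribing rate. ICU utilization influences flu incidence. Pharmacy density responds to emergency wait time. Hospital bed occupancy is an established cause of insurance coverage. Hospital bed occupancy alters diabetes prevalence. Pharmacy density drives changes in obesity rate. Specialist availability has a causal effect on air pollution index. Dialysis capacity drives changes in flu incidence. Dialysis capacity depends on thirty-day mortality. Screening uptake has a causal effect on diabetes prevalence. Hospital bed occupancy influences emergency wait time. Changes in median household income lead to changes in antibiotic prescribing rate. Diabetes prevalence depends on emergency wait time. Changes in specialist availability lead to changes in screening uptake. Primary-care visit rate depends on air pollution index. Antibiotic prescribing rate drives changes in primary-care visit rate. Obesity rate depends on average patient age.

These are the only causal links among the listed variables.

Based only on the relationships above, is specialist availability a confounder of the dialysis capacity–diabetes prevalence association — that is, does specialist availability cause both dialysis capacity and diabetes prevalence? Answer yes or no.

Specialist availability has a causal path to dialysis capacity (specialist availability → air pollution index → thirty-day mortality → dialysis capacity) and to diabetes prevalence (specialist availability → screening uptake → diabetes prevalence), so it is a common cause of both — a confounder.

yes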